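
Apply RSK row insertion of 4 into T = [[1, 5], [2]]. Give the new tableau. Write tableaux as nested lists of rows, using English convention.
[[1, 4], [2, 5]]

In row 1, 4 replaces 5 (the leftmost entry greater than 4); 5 is bumped to row 2. 5 is appended to row 2. The new tableau is [[1, 4], [2, 5]].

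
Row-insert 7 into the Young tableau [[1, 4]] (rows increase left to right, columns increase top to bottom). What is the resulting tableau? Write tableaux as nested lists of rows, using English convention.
[[1, 4, 7]]

7 is larger than every entry of row 1, so it is appended to row 1. The new tableau is [[1, 4, 7]].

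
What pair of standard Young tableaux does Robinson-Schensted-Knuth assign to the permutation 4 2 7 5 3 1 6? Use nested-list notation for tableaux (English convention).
P = [[1, 3, 6], [2, 5], [4], [7]], Q = [[1, 3, 7], [2, 4], [5], [6]]

Insert each entry of the permutation into P by Schensted row insertion, recording in Q the position of each new cell.

Insert 4: appended to row 1. P = [[4]].
Insert 2: 2 bumps 4 from row 1; 4 starts row 2. P = [[2], [4]].
Insert 7: appended to row 1. P = [[2, 7], [4]].
Insert 5: 5 bumps 7 from row 1; 7 appends to row 2. P = [[2, 5], [4, 7]].
Insert 3: 3 bumps 5 from row 1; 5 bumps 7 from row 2; 7 starts row 3. P = [[2, 3], [4, 5], [7]].
Insert 1: 1 bumps 2 from row 1; 2 bumps 4 from row 2; 4 bumps 7 from row 3; 7 starts row 4. P = [[1, 3], [2, 5], [4], [7]].
Insert 6: appended to row 1. P = [[1, 3, 6], [2, 5], [4], [7]].

So P = [[1, 3, 6], [2, 5], [4], [7]], Q = [[1, 3, 7], [2, 4], [5], [6]].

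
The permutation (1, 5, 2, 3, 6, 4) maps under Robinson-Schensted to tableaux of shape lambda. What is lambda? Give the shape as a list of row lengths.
[4, 2]

Row-insert each entry into an empty tableau.

After inserting 1: P = [[1]].
After inserting 5: P = [[1, 5]].
After inserting 2: P = [[1, 2], [5]].
After inserting 3: P = [[1, 2, 3], [5]].
After inserting 6: P = [[1, 2, 3, 6], [5]].
After inserting 4: P = [[1, 2, 3, 4], [5, 6]].

The final insertion tableau P = [[1, 2, 3, 4], [5, 6]] has shape [4, 2].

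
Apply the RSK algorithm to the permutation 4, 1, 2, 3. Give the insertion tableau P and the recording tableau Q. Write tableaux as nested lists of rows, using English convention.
Insert each entry of the permutation into P by Schensted row insertion, recording in Q the position of each new cell.

Insert 4: appended to row 1. P = [[4]].
Insert 1: 1 bumps 4 from row 1; 4 starts row 2. P = [[1], [4]].
Insert 2: appended to row 1. P = [[1, 2], [4]].
Insert 3: appended to row 1. P = [[1, 2, 3], [4]].

So P = [[1, 2, 3], [4]], Q = [[1, 3, 4], [2]].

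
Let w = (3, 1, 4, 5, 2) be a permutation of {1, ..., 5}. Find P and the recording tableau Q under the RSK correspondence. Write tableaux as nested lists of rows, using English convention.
Insert each entry of the permutation into P by Schensted row insertion, recording in Q the position of each new cell.

Insert 3: appended to row 1. P = [[3]].
Insert 1: 1 bumps 3 from row 1; 3 starts row 2. P = [[1], [3]].
Insert 4: appended to row 1. P = [[1, 4], [3]].
Insert 5: appended to row 1. P = [[1, 4, 5], [3]].
Insert 2: 2 bumps 4 from row 1; 4 appends to row 2. P = [[1, 2, 5], [3, 4]].

So P = [[1, 2, 5], [3, 4]], Q = [[1, 3, 4], [2, 5]].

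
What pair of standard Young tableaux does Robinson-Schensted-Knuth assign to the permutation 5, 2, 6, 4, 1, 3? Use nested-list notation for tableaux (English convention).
Insert each entry of the permutation into P by Schensted row insertion, recording in Q the position of each new cell.

After inserting 5: P = [[5]].
After inserting 2: P = [[2], [5]].
After inserting 6: P = [[2, 6], [5]].
After inserting 4: P = [[2, 4], [5, 6]].
After inserting 1: P = [[1, 4], [2, 6], [5]].
After inserting 3: P = [[1, 3], [2, 4], [5, 6]].

So P = [[1, 3], [2, 4], [5, 6]], Q = [[1, 3], [2, 4], [5, 6]].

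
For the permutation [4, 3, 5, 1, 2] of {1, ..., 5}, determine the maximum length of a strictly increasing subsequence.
2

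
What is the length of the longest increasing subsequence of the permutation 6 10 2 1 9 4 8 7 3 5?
3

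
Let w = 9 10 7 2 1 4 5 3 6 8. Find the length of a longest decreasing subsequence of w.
4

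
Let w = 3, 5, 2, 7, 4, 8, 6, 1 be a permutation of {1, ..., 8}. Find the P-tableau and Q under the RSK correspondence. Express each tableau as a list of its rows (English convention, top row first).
Insert each entry of the permutation into P by Schensted row insertion, recording in Q the position of each new cell.

Insert 3: appended to row 1. P = [[3]].
Insert 5: appended to row 1. P = [[3, 5]].
Insert 2: 2 bumps 3 from row 1; 3 starts row 2. P = [[2, 5], [3]].
Insert 7: appended to row 1. P = [[2, 5, 7], [3]].
Insert 4: 4 bumps 5 from row 1; 5 appends to row 2. P = [[2, 4, 7], [3, 5]].
Insert 8: appended to row 1. P = [[2, 4, 7, 8], [3, 5]].
Insert 6: 6 bumps 7 from row 1; 7 appends to row 2. P = [[2, 4, 6, 8], [3, 5, 7]].
Insert 1: 1 bumps 2 from row 1; 2 bumps 3 from row 2; 3 starts row 3. P = [[1, 4, 6, 8], [2, 5, 7], [3]].

So P = [[1, 4, 6, 8], [2, 5, 7], [3]], Q = [[1, 2, 4, 6], [3, 5, 7], [8]].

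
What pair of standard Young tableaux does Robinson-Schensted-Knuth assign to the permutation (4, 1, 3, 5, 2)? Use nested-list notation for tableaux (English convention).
P = [[1, 2, 5], [3], [4]], Q = [[1, 3, 4], [2], [5]]

Insert each entry of the permutation into P by Schensted row insertion, recording in Q the position of each new cell.

Insert 4: appended to row 1. P = [[4]].
Insert 1: 1 bumps 4 from row 1; 4 starts row 2. P = [[1], [4]].
Insert 3: appended to row 1. P = [[1, 3], [4]].
Insert 5: appended to row 1. P = [[1, 3, 5], [4]].
Insert 2: 2 bumps 3 from row 1; 3 bumps 4 from row 2; 4 starts row 3. P = [[1, 2, 5], [3], [4]].

So P = [[1, 2, 5], [3], [4]], Q = [[1, 3, 4], [2], [5]].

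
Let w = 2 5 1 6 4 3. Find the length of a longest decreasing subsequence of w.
3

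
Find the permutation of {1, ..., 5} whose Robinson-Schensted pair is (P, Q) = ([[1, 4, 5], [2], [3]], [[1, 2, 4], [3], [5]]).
3 4 2 5 1

Reverse the RSK construction: for i from n down to 1, find the cell of Q containing i, remove the entry at that cell from P, and reverse-bump it up through P; the value ejected from row 1 is w(i).

Step i=5: Q has 5 at row 3, column 1; remove 3 from row 3 of P and reverse-bump: 3 enters row 2 and ejects 2; 2 enters row 1 and ejects 1. So w(5) = 1. P is now [[2, 4, 5], [3]].
Step i=4: Q has 4 at row 1, column 3; remove that cell from P, ejecting 5. So w(4) = 5. P is now [[2, 4], [3]].
Step i=3: Q has 3 at row 2, column 1; remove 3 from row 2 of P and reverse-bump: 3 enters row 1 and ejects 2. So w(3) = 2. P is now [[3, 4]].
Step i=2: Q has 2 at row 1, column 2; remove that cell from P, ejecting 4. So w(2) = 4. P is now [[3]].
Step i=1: Q has 1 at row 1, column 1; remove that cell from P, ejecting 3. So w(1) = 3. P is now [].

So w = 3 4 2 5 1.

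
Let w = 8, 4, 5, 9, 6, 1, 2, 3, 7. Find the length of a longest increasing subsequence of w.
4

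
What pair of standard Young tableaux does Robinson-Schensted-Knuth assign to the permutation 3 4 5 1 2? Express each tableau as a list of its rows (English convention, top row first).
Insert each entry of the permutation into P by Schensted row insertion, recording in Q the position of each new cell.

Insert 3: appended to row 1. P = [[3]].
Insert 4: appended to row 1. P = [[3, 4]].
Insert 5: appended to row 1. P = [[3, 4, 5]].
Insert 1: 1 bumps 3 from row 1; 3 starts row 2. P = [[1, 4, 5], [3]].
Insert 2: 2 bumps 4 from row 1; 4 appends to row 2. P = [[1, 2, 5], [3, 4]].

So P = [[1, 2, 5], [3, 4]], Q = [[1, 2, 3], [4, 5]].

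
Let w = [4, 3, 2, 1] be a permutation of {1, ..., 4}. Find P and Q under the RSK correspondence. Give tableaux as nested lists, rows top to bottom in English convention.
P = [[1], [2], [3], [4]], Q = [[1], [2], [3], [4]]

Insert each entry of the permutation into P by Schensted row insertion, recording in Q the position of each new cell.

After inserting 4: P = [[4]].
After inserting 3: P = [[3], [4]].
After inserting 2: P = [[2], [3], [4]].
After inserting 1: P = [[1], [2], [3], [4]].

So P = [[1], [2], [3], [4]], Q = [[1], [2], [3], [4]].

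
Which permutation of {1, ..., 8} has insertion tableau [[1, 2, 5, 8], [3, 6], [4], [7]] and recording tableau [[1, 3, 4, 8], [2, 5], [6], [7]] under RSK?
4 1 3 7 6 5 2 8

Reverse the RSK construction: for i from n down to 1, find the cell of Q containing i, remove the entry at that cell from P, and reverse-bump it up through P; the value ejected from row 1 is w(i).

Step i=8: Q has 8 at row 1, column 4; remove that cell from P, ejecting 8. So w(8) = 8. P is now [[1, 2, 5], [3, 6], [4], [7]].
Step i=7: Q has 7 at row 4, column 1; remove 7 from row 4 of P and reverse-bump: 7 enters row 3 and ejects 4; 4 enters row 2 and ejects 3; 3 enters row 1 and ejects 2. So w(7) = 2. P is now [[1, 3, 5], [4, 6], [7]].
Step i=6: Q has 6 at row 3, column 1; remove 7 from row 3 of P and reverse-bump: 7 enters row 2 and ejects 6; 6 enters row 1 and ejects 5. So w(6) = 5. P is now [[1, 3, 6], [4, 7]].
Step i=5: Q has 5 at row 2, column 2; remove 7 from row 2 of P and reverse-bump: 7 enters row 1 and ejects 6. So w(5) = 6. P is now [[1, 3, 7], [4]].
Step i=4: Q has 4 at row 1, column 3; remove that cell from P, ejecting 7. So w(4) = 7. P is now [[1, 3], [4]].
Step i=3: Q has 3 at row 1, column 2; remove that cell from P, ejecting 3. So w(3) = 3. P is now [[1], [4]].
Step i=2: Q has 2 at row 2, column 1; remove 4 from row 2 of P and reverse-bump: 4 enters row 1 and ejects 1. So w(2) = 1. P is now [[4]].
Step i=1: Q has 1 at row 1, column 1; remove that cell from P, ejecting 4. So w(1) = 4. P is now [].

So w = 4 1 3 7 6 5 2 8.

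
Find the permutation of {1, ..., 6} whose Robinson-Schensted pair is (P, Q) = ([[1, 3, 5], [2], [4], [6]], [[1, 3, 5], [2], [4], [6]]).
Reverse RSK: for i = n, n-1, ..., 1, locate i in Q, remove the corresponding corner cell from P, and reverse-bump its entry up through P; the value ejected from row 1 is w(i).

So w = 6 2 4 3 5 1.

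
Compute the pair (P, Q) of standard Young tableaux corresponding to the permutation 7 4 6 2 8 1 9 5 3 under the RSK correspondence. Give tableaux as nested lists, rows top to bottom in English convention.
P = [[1, 3, 8, 9], [2, 5], [4, 6], [7]], Q = [[1, 3, 5, 7], [2, 8], [4, 9], [6]]

Insert each entry of the permutation into P by Schensted row insertion, recording in Q the position of each new cell.

Insert 7: appended to row 1. P = [[7]].
Insert 4: 4 bumps 7 from row 1; 7 starts row 2. P = [[4], [7]].
Insert 6: appended to row 1. P = [[4, 6], [7]].
Insert 2: 2 bumps 4 from row 1; 4 bumps 7 from row 2; 7 starts row 3. P = [[2, 6], [4], [7]].
Insert 8: appended to row 1. P = [[2, 6, 8], [4], [7]].
Insert 1: 1 bumps 2 from row 1; 2 bumps 4 from row 2; 4 bumps 7 from row 3; 7 starts row 4. P = [[1, 6, 8], [2], [4], [7]].
Insert 9: appended to row 1. P = [[1, 6, 8, 9], [2], [4], [7]].
Insert 5: 5 bumps 6 from row 1; 6 appends to row 2. P = [[1, 5, 8, 9], [2, 6], [4], [7]].
Insert 3: 3 bumps 5 from row 1; 5 bumps 6 from row 2; 6 appends to row 3. P = [[1, 3, 8, 9], [2, 5], [4, 6], [7]].

So P = [[1, 3, 8, 9], [2, 5], [4, 6], [7]], Q = [[1, 3, 5, 7], [2, 8], [4, 9], [6]].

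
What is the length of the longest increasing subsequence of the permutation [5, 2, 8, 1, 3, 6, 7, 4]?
4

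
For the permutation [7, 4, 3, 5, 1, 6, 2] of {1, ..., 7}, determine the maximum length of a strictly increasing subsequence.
3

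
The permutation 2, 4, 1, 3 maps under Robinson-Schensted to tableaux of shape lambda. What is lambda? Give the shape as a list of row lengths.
[2, 2]

Row-insert each entry into an empty tableau.

After inserting 2: P = [[2]].
After inserting 4: P = [[2, 4]].
After inserting 1: P = [[1, 4], [2]].
After inserting 3: P = [[1, 3], [2, 4]].

The final insertion tableau P = [[1, 3], [2, 4]] has shape [2, 2].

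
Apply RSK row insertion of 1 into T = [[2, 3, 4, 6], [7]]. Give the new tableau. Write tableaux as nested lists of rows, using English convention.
[[1, 3, 4, 6], [2], [7]]

In row 1, 1 replaces 2 (the leftmost entry greater than 1); 2 is bumped to row 2. In row 2, 2 replaces 7 (the leftmost entry greater than 2); 7 is bumped to row 3. 7 starts a new row 3. The new tableau is [[1, 3, 4, 6], [2], [7]].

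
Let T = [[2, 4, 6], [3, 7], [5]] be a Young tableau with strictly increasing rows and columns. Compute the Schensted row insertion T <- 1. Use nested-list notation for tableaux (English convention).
[[1, 4, 6], [2, 7], [3], [5]]

In row 1, 1 replaces 2 (the leftmost entry greater than 1); 2 is bumped to row 2. In row 2, 2 replaces 3 (the leftmost entry greater than 2); 3 is bumped to row 3. In row 3, 3 replaces 5 (the leftmost entry greater than 3); 5 is bumped to row 4. 5 starts a new row 4. The new tableau is [[1, 4, 6], [2, 7], [3], [5]].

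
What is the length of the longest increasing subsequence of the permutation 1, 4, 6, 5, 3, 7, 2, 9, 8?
5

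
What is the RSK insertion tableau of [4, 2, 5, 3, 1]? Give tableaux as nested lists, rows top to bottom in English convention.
Insert 4: appended to row 1. P = [[4]].
Insert 2: 2 bumps 4 from row 1; 4 starts row 2. P = [[2], [4]].
Insert 5: appended to row 1. P = [[2, 5], [4]].
Insert 3: 3 bumps 5 from row 1; 5 appends to row 2. P = [[2, 3], [4, 5]].
Insert 1: 1 bumps 2 from row 1; 2 bumps 4 from row 2; 4 starts row 3. P = [[1, 3], [2, 5], [4]].

So P = [[1, 3], [2, 5], [4]].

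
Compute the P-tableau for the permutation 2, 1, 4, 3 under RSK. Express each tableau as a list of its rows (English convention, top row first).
Insert 2: appended to row 1. P = [[2]].
Insert 1: 1 bumps 2 from row 1; 2 starts row 2. P = [[1], [2]].
Insert 4: appended to row 1. P = [[1, 4], [2]].
Insert 3: 3 bumps 4 from row 1; 4 appends to row 2. P = [[1, 3], [2, 4]].

So P = [[1, 3], [2, 4]].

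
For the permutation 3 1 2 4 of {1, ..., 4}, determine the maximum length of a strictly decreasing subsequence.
2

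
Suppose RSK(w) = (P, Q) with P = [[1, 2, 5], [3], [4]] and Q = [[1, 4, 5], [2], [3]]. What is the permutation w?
4 3 1 2 5

Reverse RSK: for i = n, n-1, ..., 1, locate i in Q, remove the corresponding corner cell from P, and reverse-bump its entry up through P; the value ejected from row 1 is w(i).

So w = 4 3 1 2 5.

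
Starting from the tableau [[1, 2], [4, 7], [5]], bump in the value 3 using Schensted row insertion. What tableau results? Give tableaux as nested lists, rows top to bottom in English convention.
[[1, 2, 3], [4, 7], [5]]

3 is larger than every entry of row 1, so it is appended to row 1. The new tableau is [[1, 2, 3], [4, 7], [5]].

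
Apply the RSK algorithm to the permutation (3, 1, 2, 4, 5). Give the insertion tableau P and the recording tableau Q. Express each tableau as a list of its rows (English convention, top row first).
P = [[1, 2, 4, 5], [3]], Q = [[1, 3, 4, 5], [2]]

Insert each entry of the permutation into P by Schensted row insertion, recording in Q the position of each new cell.

Insert 3: appended to row 1. P = [[3]].
Insert 1: 1 bumps 3 from row 1; 3 starts row 2. P = [[1], [3]].
Insert 2: appended to row 1. P = [[1, 2], [3]].
Insert 4: appended to row 1. P = [[1, 2, 4], [3]].
Insert 5: appended to row 1. P = [[1, 2, 4, 5], [3]].

So P = [[1, 2, 4, 5], [3]], Q = [[1, 3, 4, 5], [2]].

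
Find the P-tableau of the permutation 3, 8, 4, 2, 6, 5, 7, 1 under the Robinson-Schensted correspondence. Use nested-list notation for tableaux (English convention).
Insert 3: appended to row 1. P = [[3]].
Insert 8: appended to row 1. P = [[3, 8]].
Insert 4: 4 bumps 8 from row 1; 8 starts row 2. P = [[3, 4], [8]].
Insert 2: 2 bumps 3 from row 1; 3 bumps 8 from row 2; 8 starts row 3. P = [[2, 4], [3], [8]].
Insert 6: appended to row 1. P = [[2, 4, 6], [3], [8]].
Insert 5: 5 bumps 6 from row 1; 6 appends to row 2. P = [[2, 4, 5], [3, 6], [8]].
Insert 7: appended to row 1. P = [[2, 4, 5, 7], [3, 6], [8]].
Insert 1: 1 bumps 2 from row 1; 2 bumps 3 from row 2; 3 bumps 8 from row 3; 8 starts row 4. P = [[1, 4, 5, 7], [2, 6], [3], [8]].

So P = [[1, 4, 5, 7], [2, 6], [3], [8]].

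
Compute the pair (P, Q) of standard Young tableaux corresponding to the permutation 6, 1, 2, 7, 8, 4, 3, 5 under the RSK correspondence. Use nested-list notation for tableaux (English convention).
Insert each entry of the permutation into P by Schensted row insertion, recording in Q the position of each new cell.

Insert 6: appended to row 1. P = [[6]], Q = [[1]].
Insert 1: 1 bumps 6 from row 1; 6 starts row 2. P = [[1], [6]], Q = [[1], [2]].
Insert 2: appended to row 1. P = [[1, 2], [6]], Q = [[1, 3], [2]].
Insert 7: appended to row 1. P = [[1, 2, 7], [6]], Q = [[1, 3, 4], [2]].
Insert 8: appended to row 1. P = [[1, 2, 7, 8], [6]], Q = [[1, 3, 4, 5], [2]].
Insert 4: 4 bumps 7 from row 1; 7 appends to row 2. P = [[1, 2, 4, 8], [6, 7]], Q = [[1, 3, 4, 5], [2, 6]].
Insert 3: 3 bumps 4 from row 1; 4 bumps 6 from row 2; 6 starts row 3. P = [[1, 2, 3, 8], [4, 7], [6]], Q = [[1, 3, 4, 5], [2, 6], [7]].
Insert 5: 5 bumps 8 from row 1; 8 appends to row 2. P = [[1, 2, 3, 5], [4, 7, 8], [6]], Q = [[1, 3, 4, 5], [2, 6, 8], [7]].

So P = [[1, 2, 3, 5], [4, 7, 8], [6]], Q = [[1, 3, 4, 5], [2, 6, 8], [7]].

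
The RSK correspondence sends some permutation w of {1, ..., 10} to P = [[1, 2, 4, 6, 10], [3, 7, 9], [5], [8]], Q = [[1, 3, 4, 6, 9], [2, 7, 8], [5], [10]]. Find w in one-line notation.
Reverse the RSK construction: for i from n down to 1, find the cell of Q containing i, remove the entry at that cell from P, and reverse-bump it up through P; the value ejected from row 1 is w(i).

Step i=10: Q has 10 at row 4, column 1; remove 8 from row 4 of P and reverse-bump: 8 enters row 3 and ejects 5; 5 enters row 2 and ejects 3; 3 enters row 1 and ejects 2. So w(10) = 2. P is now [[1, 3, 4, 6, 10], [5, 7, 9], [8]].
Step i=9: Q has 9 at row 1, column 5; remove that cell from P, ejecting 10. So w(9) = 10. P is now [[1, 3, 4, 6], [5, 7, 9], [8]].
Step i=8: Q has 8 at row 2, column 3; remove 9 from row 2 of P and reverse-bump: 9 enters row 1 and ejects 6. So w(8) = 6. P is now [[1, 3, 4, 9], [5, 7], [8]].
Step i=7: Q has 7 at row 2, column 2; remove 7 from row 2 of P and reverse-bump: 7 enters row 1 and ejects 4. So w(7) = 4. P is now [[1, 3, 7, 9], [5], [8]].
Step i=6: Q has 6 at row 1, column 4; remove that cell from P, ejecting 9. So w(6) = 9. P is now [[1, 3, 7], [5], [8]].
Step i=5: Q has 5 at row 3, column 1; remove 8 from row 3 of P and reverse-bump: 8 enters row 2 and ejects 5; 5 enters row 1 and ejects 3. So w(5) = 3. P is now [[1, 5, 7], [8]].
Step i=4: Q has 4 at row 1, column 3; remove that cell from P, ejecting 7. So w(4) = 7. P is now [[1, 5], [8]].
Step i=3: Q has 3 at row 1, column 2; remove that cell from P, ejecting 5. So w(3) = 5. P is now [[1], [8]].
Step i=2: Q has 2 at row 2, column 1; remove 8 from row 2 of P and reverse-bump: 8 enters row 1 and ejects 1. So w(2) = 1. P is now [[8]].
Step i=1: Q has 1 at row 1, column 1; remove that cell from P, ejecting 8. So w(1) = 8. P is now [].

So w = 8 1 5 7 3 9 4 6 10 2.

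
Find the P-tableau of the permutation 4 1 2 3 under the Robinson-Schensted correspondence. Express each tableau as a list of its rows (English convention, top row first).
P = [[1, 2, 3], [4]]

Insert 4: appended to row 1. P = [[4]].
Insert 1: 1 bumps 4 from row 1; 4 starts row 2. P = [[1], [4]].
Insert 2: appended to row 1. P = [[1, 2], [4]].
Insert 3: appended to row 1. P = [[1, 2, 3], [4]].

So P = [[1, 2, 3], [4]].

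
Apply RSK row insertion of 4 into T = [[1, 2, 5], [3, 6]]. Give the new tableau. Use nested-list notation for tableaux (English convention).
[[1, 2, 4], [3, 5], [6]]

In row 1, 4 replaces 5 (the leftmost entry greater than 4); 5 is bumped to row 2. In row 2, 5 replaces 6 (the leftmost entry greater than 5); 6 is bumped to row 3. 6 starts a new row 3. The new tableau is [[1, 2, 4], [3, 5], [6]].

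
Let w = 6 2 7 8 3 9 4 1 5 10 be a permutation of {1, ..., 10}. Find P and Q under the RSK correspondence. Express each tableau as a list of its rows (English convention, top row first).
P = [[1, 3, 4, 5, 10], [2, 7, 8, 9], [6]], Q = [[1, 3, 4, 6, 10], [2, 5, 7, 9], [8]]

Insert each entry of the permutation into P by Schensted row insertion, recording in Q the position of each new cell.

Insert 6: appended to row 1. P = [[6]].
Insert 2: 2 bumps 6 from row 1; 6 starts row 2. P = [[2], [6]].
Insert 7: appended to row 1. P = [[2, 7], [6]].
Insert 8: appended to row 1. P = [[2, 7, 8], [6]].
Insert 3: 3 bumps 7 from row 1; 7 appends to row 2. P = [[2, 3, 8], [6, 7]].
Insert 9: appended to row 1. P = [[2, 3, 8, 9], [6, 7]].
Insert 4: 4 bumps 8 from row 1; 8 appends to row 2. P = [[2, 3, 4, 9], [6, 7, 8]].
Insert 1: 1 bumps 2 from row 1; 2 bumps 6 from row 2; 6 starts row 3. P = [[1, 3, 4, 9], [2, 7, 8], [6]].
Insert 5: 5 bumps 9 from row 1; 9 appends to row 2. P = [[1, 3, 4, 5], [2, 7, 8, 9], [6]].
Insert 10: appended to row 1. P = [[1, 3, 4, 5, 10], [2, 7, 8, 9], [6]].

So P = [[1, 3, 4, 5, 10], [2, 7, 8, 9], [6]], Q = [[1, 3, 4, 6, 10], [2, 5, 7, 9], [8]].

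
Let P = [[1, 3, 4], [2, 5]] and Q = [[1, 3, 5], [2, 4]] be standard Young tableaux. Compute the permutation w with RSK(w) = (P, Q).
2 1 5 3 4

Reverse the RSK construction: for i from n down to 1, find the cell of Q containing i, remove the entry at that cell from P, and reverse-bump it up through P; the value ejected from row 1 is w(i).

Step i=5: Q has 5 at row 1, column 3; remove that cell from P, ejecting 4. So w(5) = 4. P is now [[1, 3], [2, 5]].
Step i=4: Q has 4 at row 2, column 2; remove 5 from row 2 of P and reverse-bump: 5 enters row 1 and ejects 3. So w(4) = 3. P is now [[1, 5], [2]].
Step i=3: Q has 3 at row 1, column 2; remove that cell from P, ejecting 5. So w(3) = 5. P is now [[1], [2]].
Step i=2: Q has 2 at row 2, column 1; remove 2 from row 2 of P and reverse-bump: 2 enters row 1 and ejects 1. So w(2) = 1. P is now [[2]].
Step i=1: Q has 1 at row 1, column 1; remove that cell from P, ejecting 2. So w(1) = 2. P is now [].

So w = 2 1 5 3 4.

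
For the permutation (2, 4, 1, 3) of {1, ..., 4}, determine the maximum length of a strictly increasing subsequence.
2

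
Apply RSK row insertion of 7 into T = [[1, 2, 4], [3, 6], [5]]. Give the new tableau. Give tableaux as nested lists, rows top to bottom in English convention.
[[1, 2, 4, 7], [3, 6], [5]]

7 is larger than every entry of row 1, so it is appended to row 1. The new tableau is [[1, 2, 4, 7], [3, 6], [5]].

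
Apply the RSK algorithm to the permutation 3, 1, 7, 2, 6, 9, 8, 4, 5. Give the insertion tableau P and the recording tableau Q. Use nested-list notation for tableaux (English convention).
P = [[1, 2, 4, 5], [3, 6, 8], [7, 9]], Q = [[1, 3, 5, 6], [2, 4, 7], [8, 9]]

Insert each entry of the permutation into P by Schensted row insertion, recording in Q the position of each new cell.

Insert 3: appended to row 1. P = [[3]].
Insert 1: 1 bumps 3 from row 1; 3 starts row 2. P = [[1], [3]].
Insert 7: appended to row 1. P = [[1, 7], [3]].
Insert 2: 2 bumps 7 from row 1; 7 appends to row 2. P = [[1, 2], [3, 7]].
Insert 6: appended to row 1. P = [[1, 2, 6], [3, 7]].
Insert 9: appended to row 1. P = [[1, 2, 6, 9], [3, 7]].
Insert 8: 8 bumps 9 from row 1; 9 appends to row 2. P = [[1, 2, 6, 8], [3, 7, 9]].
Insert 4: 4 bumps 6 from row 1; 6 bumps 7 from row 2; 7 starts row 3. P = [[1, 2, 4, 8], [3, 6, 9], [7]].
Insert 5: 5 bumps 8 from row 1; 8 bumps 9 from row 2; 9 appends to row 3. P = [[1, 2, 4, 5], [3, 6, 8], [7, 9]].

So P = [[1, 2, 4, 5], [3, 6, 8], [7, 9]], Q = [[1, 3, 5, 6], [2, 4, 7], [8, 9]].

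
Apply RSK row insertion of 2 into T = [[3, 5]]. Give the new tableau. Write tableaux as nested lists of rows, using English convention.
[[2, 5], [3]]

In row 1, 2 replaces 3 (the leftmost entry greater than 2); 3 is bumped to row 2. 3 starts a new row 2. The new tableau is [[2, 5], [3]].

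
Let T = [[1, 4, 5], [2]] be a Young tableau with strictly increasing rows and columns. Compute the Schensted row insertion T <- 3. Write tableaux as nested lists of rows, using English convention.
[[1, 3, 5], [2, 4]]

In row 1, 3 replaces 4 (the leftmost entry greater than 3); 4 is bumped to row 2. 4 is appended to row 2. The new tableau is [[1, 3, 5], [2, 4]].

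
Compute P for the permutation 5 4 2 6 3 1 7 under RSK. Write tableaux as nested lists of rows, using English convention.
P = [[1, 3, 7], [2, 6], [4], [5]]

Insert 5: appended to row 1. P = [[5]].
Insert 4: 4 bumps 5 from row 1; 5 starts row 2. P = [[4], [5]].
Insert 2: 2 bumps 4 from row 1; 4 bumps 5 from row 2; 5 starts row 3. P = [[2], [4], [5]].
Insert 6: appended to row 1. P = [[2, 6], [4], [5]].
Insert 3: 3 bumps 6 from row 1; 6 appends to row 2. P = [[2, 3], [4, 6], [5]].
Insert 1: 1 bumps 2 from row 1; 2 bumps 4 from row 2; 4 bumps 5 from row 3; 5 starts row 4. P = [[1, 3], [2, 6], [4], [5]].
Insert 7: appended to row 1. P = [[1, 3, 7], [2, 6], [4], [5]].

So P = [[1, 3, 7], [2, 6], [4], [5]].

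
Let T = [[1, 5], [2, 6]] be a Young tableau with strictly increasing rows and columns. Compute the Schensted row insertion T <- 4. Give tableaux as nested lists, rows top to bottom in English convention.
[[1, 4], [2, 5], [6]]

In row 1, 4 replaces 5 (the leftmost entry greater than 4); 5 is bumped to row 2. In row 2, 5 replaces 6 (the leftmost entry greater than 5); 6 is bumped to row 3. 6 starts a new row 3. The new tableau is [[1, 4], [2, 5], [6]].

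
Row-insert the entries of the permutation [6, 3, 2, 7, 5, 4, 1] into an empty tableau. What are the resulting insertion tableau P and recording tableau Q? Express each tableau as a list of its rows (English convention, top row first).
Insert each entry of the permutation into P by Schensted row insertion, recording in Q the position of each new cell.

Insert 6: appended to row 1. P = [[6]].
Insert 3: 3 bumps 6 from row 1; 6 starts row 2. P = [[3], [6]].
Insert 2: 2 bumps 3 from row 1; 3 bumps 6 from row 2; 6 starts row 3. P = [[2], [3], [6]].
Insert 7: appended to row 1. P = [[2, 7], [3], [6]].
Insert 5: 5 bumps 7 from row 1; 7 appends to row 2. P = [[2, 5], [3, 7], [6]].
Insert 4: 4 bumps 5 from row 1; 5 bumps 7 from row 2; 7 appends to row 3. P = [[2, 4], [3, 5], [6, 7]].
Insert 1: 1 bumps 2 from row 1; 2 bumps 3 from row 2; 3 bumps 6 from row 3; 6 starts row 4. P = [[1, 4], [2, 5], [3, 7], [6]].

So P = [[1, 4], [2, 5], [3, 7], [6]], Q = [[1, 4], [2, 5], [3, 6], [7]].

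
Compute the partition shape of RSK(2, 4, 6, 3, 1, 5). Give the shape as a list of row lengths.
[3, 2, 1]

Row-insert each entry into an empty tableau.

After inserting 2: P = [[2]].
After inserting 4: P = [[2, 4]].
After inserting 6: P = [[2, 4, 6]].
After inserting 3: P = [[2, 3, 6], [4]].
After inserting 1: P = [[1, 3, 6], [2], [4]].
After inserting 5: P = [[1, 3, 5], [2, 6], [4]].

The final insertion tableau P = [[1, 3, 5], [2, 6], [4]] has shape [3, 2, 1].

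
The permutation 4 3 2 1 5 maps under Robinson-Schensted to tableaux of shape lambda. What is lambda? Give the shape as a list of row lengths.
Row-insert each entry into an empty tableau.

After inserting 4: P = [[4]].
After inserting 3: P = [[3], [4]].
After inserting 2: P = [[2], [3], [4]].
After inserting 1: P = [[1], [2], [3], [4]].
After inserting 5: P = [[1, 5], [2], [3], [4]].

The final insertion tableau P = [[1, 5], [2], [3], [4]] has shape [2, 1, 1, 1].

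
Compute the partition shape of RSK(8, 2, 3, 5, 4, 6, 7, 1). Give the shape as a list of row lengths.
[5, 1, 1, 1]

Row-insert each entry into an empty tableau.

After inserting 8: P = [[8]].
After inserting 2: P = [[2], [8]].
After inserting 3: P = [[2, 3], [8]].
After inserting 5: P = [[2, 3, 5], [8]].
After inserting 4: P = [[2, 3, 4], [5], [8]].
After inserting 6: P = [[2, 3, 4, 6], [5], [8]].
After inserting 7: P = [[2, 3, 4, 6, 7], [5], [8]].
After inserting 1: P = [[1, 3, 4, 6, 7], [2], [5], [8]].

The final insertion tableau P = [[1, 3, 4, 6, 7], [2], [5], [8]] has shape [5, 1, 1, 1].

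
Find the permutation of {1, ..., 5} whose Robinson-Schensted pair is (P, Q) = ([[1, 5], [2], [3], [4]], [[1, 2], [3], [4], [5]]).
Reverse the RSK construction: for i from n down to 1, find the cell of Q containing i, remove the entry at that cell from P, and reverse-bump it up through P; the value ejected from row 1 is w(i).

Step i=5: Q has 5 at row 4, column 1; remove 4 from row 4 of P and reverse-bump: 4 enters row 3 and ejects 3; 3 enters row 2 and ejects 2; 2 enters row 1 and ejects 1. So w(5) = 1. P is now [[2, 5], [3], [4]].
Step i=4: Q has 4 at row 3, column 1; remove 4 from row 3 of P and reverse-bump: 4 enters row 2 and ejects 3; 3 enters row 1 and ejects 2. So w(4) = 2. P is now [[3, 5], [4]].
Step i=3: Q has 3 at row 2, column 1; remove 4 from row 2 of P and reverse-bump: 4 enters row 1 and ejects 3. So w(3) = 3. P is now [[4, 5]].
Step i=2: Q has 2 at row 1, column 2; remove that cell from P, ejecting 5. So w(2) = 5. P is now [[4]].
Step i=1: Q has 1 at row 1, column 1; remove that cell from P, ejecting 4. So w(1) = 4. P is now [].

So w = 4 5 3 2 1.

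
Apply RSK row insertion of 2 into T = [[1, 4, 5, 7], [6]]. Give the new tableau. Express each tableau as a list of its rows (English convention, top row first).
In row 1, 2 replaces 4 (the leftmost entry greater than 2); 4 is bumped to row 2. In row 2, 4 replaces 6 (the leftmost entry greater than 4); 6 is bumped to row 3. 6 starts a new row 3. The new tableau is [[1, 2, 5, 7], [4], [6]].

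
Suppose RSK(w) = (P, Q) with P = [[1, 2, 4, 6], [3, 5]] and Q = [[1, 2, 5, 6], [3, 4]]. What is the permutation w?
3 5 1 2 4 6

Reverse the RSK construction: for i from n down to 1, find the cell of Q containing i, remove the entry at that cell from P, and reverse-bump it up through P; the value ejected from row 1 is w(i).

Step i=6: Q has 6 at row 1, column 4; remove that cell from P, ejecting 6. So w(6) = 6. P is now [[1, 2, 4], [3, 5]].
Step i=5: Q has 5 at row 1, column 3; remove that cell from P, ejecting 4. So w(5) = 4. P is now [[1, 2], [3, 5]].
Step i=4: Q has 4 at row 2, column 2; remove 5 from row 2 of P and reverse-bump: 5 enters row 1 and ejects 2. So w(4) = 2. P is now [[1, 5], [3]].
Step i=3: Q has 3 at row 2, column 1; remove 3 from row 2 of P and reverse-bump: 3 enters row 1 and ejects 1. So w(3) = 1. P is now [[3, 5]].
Step i=2: Q has 2 at row 1, column 2; remove that cell from P, ejecting 5. So w(2) = 5. P is now [[3]].
Step i=1: Q has 1 at row 1, column 1; remove that cell from P, ejecting 3. So w(1) = 3. P is now [].

So w = 3 5 1 2 4 6.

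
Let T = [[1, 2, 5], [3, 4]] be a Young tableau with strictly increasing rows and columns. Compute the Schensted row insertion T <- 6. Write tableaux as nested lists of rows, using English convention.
[[1, 2, 5, 6], [3, 4]]

6 is larger than every entry of row 1, so it is appended to row 1. The new tableau is [[1, 2, 5, 6], [3, 4]].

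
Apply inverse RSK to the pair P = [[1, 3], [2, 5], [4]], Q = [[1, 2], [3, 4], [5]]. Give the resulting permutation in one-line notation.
4 5 2 3 1

Reverse the RSK construction: for i from n down to 1, find the cell of Q containing i, remove the entry at that cell from P, and reverse-bump it up through P; the value ejected from row 1 is w(i).

Step i=5: Q has 5 at row 3, column 1; remove 4 from row 3 of P and reverse-bump: 4 enters row 2 and ejects 2; 2 enters row 1 and ejects 1. So w(5) = 1. P is now [[2, 3], [4, 5]].
Step i=4: Q has 4 at row 2, column 2; remove 5 from row 2 of P and reverse-bump: 5 enters row 1 and ejects 3. So w(4) = 3. P is now [[2, 5], [4]].
Step i=3: Q has 3 at row 2, column 1; remove 4 from row 2 of P and reverse-bump: 4 enters row 1 and ejects 2. So w(3) = 2. P is now [[4, 5]].
Step i=2: Q has 2 at row 1, column 2; remove that cell from P, ejecting 5. So w(2) = 5. P is now [[4]].
Step i=1: Q has 1 at row 1, column 1; remove that cell from P, ejecting 4. So w(1) = 4. P is now [].

So w = 4 5 2 3 1.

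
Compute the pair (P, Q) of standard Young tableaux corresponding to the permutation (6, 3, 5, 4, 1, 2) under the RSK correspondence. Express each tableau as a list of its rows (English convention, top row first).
P = [[1, 2], [3, 4], [5], [6]], Q = [[1, 3], [2, 6], [4], [5]]

Insert each entry of the permutation into P by Schensted row insertion, recording in Q the position of each new cell.

After inserting 6: P = [[6]].
After inserting 3: P = [[3], [6]].
After inserting 5: P = [[3, 5], [6]].
After inserting 4: P = [[3, 4], [5], [6]].
After inserting 1: P = [[1, 4], [3], [5], [6]].
After inserting 2: P = [[1, 2], [3, 4], [5], [6]].

So P = [[1, 2], [3, 4], [5], [6]], Q = [[1, 3], [2, 6], [4], [5]].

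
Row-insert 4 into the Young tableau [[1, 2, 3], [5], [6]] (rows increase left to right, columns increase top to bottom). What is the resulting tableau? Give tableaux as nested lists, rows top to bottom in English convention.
4 is larger than every entry of row 1, so it is appended to row 1. The new tableau is [[1, 2, 3, 4], [5], [6]].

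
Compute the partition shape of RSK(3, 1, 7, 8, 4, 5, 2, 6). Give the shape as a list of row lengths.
[4, 3, 1]

Row-insert each entry into an empty tableau.

After inserting 3: P = [[3]].
After inserting 1: P = [[1], [3]].
After inserting 7: P = [[1, 7], [3]].
After inserting 8: P = [[1, 7, 8], [3]].
After inserting 4: P = [[1, 4, 8], [3, 7]].
After inserting 5: P = [[1, 4, 5], [3, 7, 8]].
After inserting 2: P = [[1, 2, 5], [3, 4, 8], [7]].
After inserting 6: P = [[1, 2, 5, 6], [3, 4, 8], [7]].

The final insertion tableau P = [[1, 2, 5, 6], [3, 4, 8], [7]] has shape [4, 3, 1].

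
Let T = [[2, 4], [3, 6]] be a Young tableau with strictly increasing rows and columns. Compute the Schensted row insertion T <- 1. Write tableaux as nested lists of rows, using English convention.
[[1, 4], [2, 6], [3]]

In row 1, 1 replaces 2 (the leftmost entry greater than 1); 2 is bumped to row 2. In row 2, 2 replaces 3 (the leftmost entry greater than 2); 3 is bumped to row 3. 3 starts a new row 3. The new tableau is [[1, 4], [2, 6], [3]].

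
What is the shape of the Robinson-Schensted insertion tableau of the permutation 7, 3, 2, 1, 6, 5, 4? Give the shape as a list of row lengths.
[2, 2, 2, 1]

RSK row insertion gives P = [[1, 4], [2, 5], [3, 6], [7]], which has shape [2, 2, 2, 1].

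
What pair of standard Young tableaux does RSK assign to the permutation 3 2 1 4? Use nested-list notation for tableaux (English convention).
Insert each entry of the permutation into P by Schensted row insertion, recording in Q the position of each new cell.

Insert 3: appended to row 1. P = [[3]].
Insert 2: 2 bumps 3 from row 1; 3 starts row 2. P = [[2], [3]].
Insert 1: 1 bumps 2 from row 1; 2 bumps 3 from row 2; 3 starts row 3. P = [[1], [2], [3]].
Insert 4: appended to row 1. P = [[1, 4], [2], [3]].

So P = [[1, 4], [2], [3]], Q = [[1, 4], [2], [3]].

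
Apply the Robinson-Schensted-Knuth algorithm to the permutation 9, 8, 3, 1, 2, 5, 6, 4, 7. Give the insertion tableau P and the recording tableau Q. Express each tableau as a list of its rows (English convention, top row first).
P = [[1, 2, 4, 6, 7], [3, 5], [8], [9]], Q = [[1, 5, 6, 7, 9], [2, 8], [3], [4]]

Insert each entry of the permutation into P by Schensted row insertion, recording in Q the position of each new cell.

Insert 9: appended to row 1. P = [[9]], Q = [[1]].
Insert 8: 8 bumps 9 from row 1; 9 starts row 2. P = [[8], [9]], Q = [[1], [2]].
Insert 3: 3 bumps 8 from row 1; 8 bumps 9 from row 2; 9 starts row 3. P = [[3], [8], [9]], Q = [[1], [2], [3]].
Insert 1: 1 bumps 3 from row 1; 3 bumps 8 from row 2; 8 bumps 9 from row 3; 9 starts row 4. P = [[1], [3], [8], [9]], Q = [[1], [2], [3], [4]].
Insert 2: appended to row 1. P = [[1, 2], [3], [8], [9]], Q = [[1, 5], [2], [3], [4]].
Insert 5: appended to row 1. P = [[1, 2, 5], [3], [8], [9]], Q = [[1, 5, 6], [2], [3], [4]].
Insert 6: appended to row 1. P = [[1, 2, 5, 6], [3], [8], [9]], Q = [[1, 5, 6, 7], [2], [3], [4]].
Insert 4: 4 bumps 5 from row 1; 5 appends to row 2. P = [[1, 2, 4, 6], [3, 5], [8], [9]], Q = [[1, 5, 6, 7], [2, 8], [3], [4]].
Insert 7: appended to row 1. P = [[1, 2, 4, 6, 7], [3, 5], [8], [9]], Q = [[1, 5, 6, 7, 9], [2, 8], [3], [4]].

So P = [[1, 2, 4, 6, 7], [3, 5], [8], [9]], Q = [[1, 5, 6, 7, 9], [2, 8], [3], [4]].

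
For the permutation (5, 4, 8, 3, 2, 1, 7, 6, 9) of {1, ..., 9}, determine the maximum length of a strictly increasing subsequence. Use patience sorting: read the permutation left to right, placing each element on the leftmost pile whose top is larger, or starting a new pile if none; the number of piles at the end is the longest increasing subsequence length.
5: new pile. tops = [5]
4: onto pile 1 (replacing 5). tops = [4]
8: new pile. tops = [4, 8]
3: onto pile 1 (replacing 4). tops = [3, 8]
2: onto pile 1 (replacing 3). tops = [2, 8]
1: onto pile 1 (replacing 2). tops = [1, 8]
7: onto pile 2 (replacing 8). tops = [1, 7]
6: onto pile 2 (replacing 7). tops = [1, 6]
9: new pile. tops = [1, 6, 9]

3 piles, so the longest increasing subsequence has length 3.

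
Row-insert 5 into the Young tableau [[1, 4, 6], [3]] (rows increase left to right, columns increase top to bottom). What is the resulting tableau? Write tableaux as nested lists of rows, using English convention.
[[1, 4, 5], [3, 6]]

In row 1, 5 replaces 6 (the leftmost entry greater than 5); 6 is bumped to row 2. 6 is appended to row 2. The new tableau is [[1, 4, 5], [3, 6]].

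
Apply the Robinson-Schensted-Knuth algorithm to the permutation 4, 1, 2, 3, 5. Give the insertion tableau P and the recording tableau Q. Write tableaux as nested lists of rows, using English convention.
Insert each entry of the permutation into P by Schensted row insertion, recording in Q the position of each new cell.

After inserting 4: P = [[4]].
After inserting 1: P = [[1], [4]].
After inserting 2: P = [[1, 2], [4]].
After inserting 3: P = [[1, 2, 3], [4]].
After inserting 5: P = [[1, 2, 3, 5], [4]].

So P = [[1, 2, 3, 5], [4]], Q = [[1, 3, 4, 5], [2]].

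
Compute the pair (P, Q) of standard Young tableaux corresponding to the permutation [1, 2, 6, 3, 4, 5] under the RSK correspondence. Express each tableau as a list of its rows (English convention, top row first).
P = [[1, 2, 3, 4, 5], [6]], Q = [[1, 2, 3, 5, 6], [4]]

Insert each entry of the permutation into P by Schensted row insertion, recording in Q the position of each new cell.

Insert 1: appended to row 1. P = [[1]].
Insert 2: appended to row 1. P = [[1, 2]].
Insert 6: appended to row 1. P = [[1, 2, 6]].
Insert 3: 3 bumps 6 from row 1; 6 starts row 2. P = [[1, 2, 3], [6]].
Insert 4: appended to row 1. P = [[1, 2, 3, 4], [6]].
Insert 5: appended to row 1. P = [[1, 2, 3, 4, 5], [6]].

So P = [[1, 2, 3, 4, 5], [6]], Q = [[1, 2, 3, 5, 6], [4]].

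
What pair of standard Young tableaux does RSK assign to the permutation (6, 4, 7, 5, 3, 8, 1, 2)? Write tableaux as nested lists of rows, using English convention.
P = [[1, 2, 8], [3, 5], [4, 7], [6]], Q = [[1, 3, 6], [2, 4], [5, 8], [7]]

Insert each entry of the permutation into P by Schensted row insertion, recording in Q the position of each new cell.

After inserting 6: P = [[6]].
After inserting 4: P = [[4], [6]].
After inserting 7: P = [[4, 7], [6]].
After inserting 5: P = [[4, 5], [6, 7]].
After inserting 3: P = [[3, 5], [4, 7], [6]].
After inserting 8: P = [[3, 5, 8], [4, 7], [6]].
After inserting 1: P = [[1, 5, 8], [3, 7], [4], [6]].
After inserting 2: P = [[1, 2, 8], [3, 5], [4, 7], [6]].

So P = [[1, 2, 8], [3, 5], [4, 7], [6]], Q = [[1, 3, 6], [2, 4], [5, 8], [7]].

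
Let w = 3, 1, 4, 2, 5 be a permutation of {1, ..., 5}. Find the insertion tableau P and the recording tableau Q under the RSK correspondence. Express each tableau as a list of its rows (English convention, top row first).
Insert each entry of the permutation into P by Schensted row insertion, recording in Q the position of each new cell.

Insert 3: appended to row 1. P = [[3]], Q = [[1]].
Insert 1: 1 bumps 3 from row 1; 3 starts row 2. P = [[1], [3]], Q = [[1], [2]].
Insert 4: appended to row 1. P = [[1, 4], [3]], Q = [[1, 3], [2]].
Insert 2: 2 bumps 4 from row 1; 4 appends to row 2. P = [[1, 2], [3, 4]], Q = [[1, 3], [2, 4]].
Insert 5: appended to row 1. P = [[1, 2, 5], [3, 4]], Q = [[1, 3, 5], [2, 4]].

So P = [[1, 2, 5], [3, 4]], Q = [[1, 3, 5], [2, 4]].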